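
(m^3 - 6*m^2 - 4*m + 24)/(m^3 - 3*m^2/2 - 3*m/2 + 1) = 2*(m^2 - 4*m - 12)/(2*m^2 + m - 1)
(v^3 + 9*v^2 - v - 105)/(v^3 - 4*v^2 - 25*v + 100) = (v^2 + 4*v - 21)/(v^2 - 9*v + 20)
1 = 1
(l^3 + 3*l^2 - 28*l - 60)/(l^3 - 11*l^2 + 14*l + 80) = (l + 6)/(l - 8)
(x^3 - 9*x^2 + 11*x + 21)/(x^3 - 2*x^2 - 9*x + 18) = (x^2 - 6*x - 7)/(x^2 + x - 6)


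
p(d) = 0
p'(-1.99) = 0.00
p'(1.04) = 0.00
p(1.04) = 0.00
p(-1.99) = 0.00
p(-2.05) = 0.00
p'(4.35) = 0.00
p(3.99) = 0.00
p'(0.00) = 0.00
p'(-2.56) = 0.00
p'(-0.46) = 0.00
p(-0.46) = 0.00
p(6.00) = 0.00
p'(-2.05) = 0.00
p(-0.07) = 0.00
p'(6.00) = 0.00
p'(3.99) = 0.00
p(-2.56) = 0.00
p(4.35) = 0.00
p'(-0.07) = 0.00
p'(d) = 0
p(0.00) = 0.00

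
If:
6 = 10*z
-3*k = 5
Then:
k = -5/3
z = 3/5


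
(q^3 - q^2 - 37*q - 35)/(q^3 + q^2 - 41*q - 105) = (q + 1)/(q + 3)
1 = 1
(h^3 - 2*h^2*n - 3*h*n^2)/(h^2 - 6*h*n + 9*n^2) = h*(h + n)/(h - 3*n)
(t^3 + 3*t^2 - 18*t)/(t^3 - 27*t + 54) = t/(t - 3)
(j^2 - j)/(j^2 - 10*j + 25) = j*(j - 1)/(j^2 - 10*j + 25)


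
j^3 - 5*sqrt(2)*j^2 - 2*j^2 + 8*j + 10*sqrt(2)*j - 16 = (j - 2)*(j - 4*sqrt(2))*(j - sqrt(2))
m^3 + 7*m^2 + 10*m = m*(m + 2)*(m + 5)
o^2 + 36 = (o - 6*I)*(o + 6*I)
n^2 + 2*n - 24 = (n - 4)*(n + 6)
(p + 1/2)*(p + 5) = p^2 + 11*p/2 + 5/2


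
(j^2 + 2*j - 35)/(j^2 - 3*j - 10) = (j + 7)/(j + 2)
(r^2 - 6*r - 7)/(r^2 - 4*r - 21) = (r + 1)/(r + 3)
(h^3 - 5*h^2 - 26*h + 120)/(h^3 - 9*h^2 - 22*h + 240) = (h - 4)/(h - 8)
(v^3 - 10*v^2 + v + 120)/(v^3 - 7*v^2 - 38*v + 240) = (v + 3)/(v + 6)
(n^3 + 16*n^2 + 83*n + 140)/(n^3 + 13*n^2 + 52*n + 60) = (n^2 + 11*n + 28)/(n^2 + 8*n + 12)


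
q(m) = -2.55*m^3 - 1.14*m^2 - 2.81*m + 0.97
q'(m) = -7.65*m^2 - 2.28*m - 2.81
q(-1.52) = 11.56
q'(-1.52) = -17.02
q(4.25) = -227.32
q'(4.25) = -150.68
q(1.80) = -22.65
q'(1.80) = -31.70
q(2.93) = -81.19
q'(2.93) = -75.16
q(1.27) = -9.66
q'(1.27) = -18.04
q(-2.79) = 55.32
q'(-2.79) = -56.00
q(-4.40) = 208.48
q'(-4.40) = -140.88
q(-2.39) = 35.99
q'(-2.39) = -41.06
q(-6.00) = 527.59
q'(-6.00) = -264.53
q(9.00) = -1975.61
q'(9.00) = -642.98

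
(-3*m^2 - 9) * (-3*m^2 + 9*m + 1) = 9*m^4 - 27*m^3 + 24*m^2 - 81*m - 9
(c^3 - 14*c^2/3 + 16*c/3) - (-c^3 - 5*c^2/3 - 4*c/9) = 2*c^3 - 3*c^2 + 52*c/9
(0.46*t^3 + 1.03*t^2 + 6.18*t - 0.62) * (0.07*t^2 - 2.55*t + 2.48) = 0.0322*t^5 - 1.1009*t^4 - 1.0531*t^3 - 13.248*t^2 + 16.9074*t - 1.5376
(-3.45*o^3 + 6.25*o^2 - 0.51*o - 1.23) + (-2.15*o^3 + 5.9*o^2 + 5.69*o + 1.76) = -5.6*o^3 + 12.15*o^2 + 5.18*o + 0.53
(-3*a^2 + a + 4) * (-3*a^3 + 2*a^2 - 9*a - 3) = 9*a^5 - 9*a^4 + 17*a^3 + 8*a^2 - 39*a - 12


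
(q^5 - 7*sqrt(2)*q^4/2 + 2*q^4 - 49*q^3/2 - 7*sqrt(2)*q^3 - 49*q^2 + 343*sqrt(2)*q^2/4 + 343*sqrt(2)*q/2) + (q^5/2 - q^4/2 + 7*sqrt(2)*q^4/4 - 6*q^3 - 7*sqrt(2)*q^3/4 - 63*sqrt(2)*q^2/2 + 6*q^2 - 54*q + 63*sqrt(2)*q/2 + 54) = 3*q^5/2 - 7*sqrt(2)*q^4/4 + 3*q^4/2 - 61*q^3/2 - 35*sqrt(2)*q^3/4 - 43*q^2 + 217*sqrt(2)*q^2/4 - 54*q + 203*sqrt(2)*q + 54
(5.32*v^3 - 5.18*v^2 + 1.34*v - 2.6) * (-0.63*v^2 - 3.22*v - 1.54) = -3.3516*v^5 - 13.867*v^4 + 7.6426*v^3 + 5.3004*v^2 + 6.3084*v + 4.004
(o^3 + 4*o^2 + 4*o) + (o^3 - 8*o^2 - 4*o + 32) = 2*o^3 - 4*o^2 + 32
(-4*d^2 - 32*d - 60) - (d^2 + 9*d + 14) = -5*d^2 - 41*d - 74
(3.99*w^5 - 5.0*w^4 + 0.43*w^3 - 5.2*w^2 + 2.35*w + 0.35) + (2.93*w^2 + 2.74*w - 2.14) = 3.99*w^5 - 5.0*w^4 + 0.43*w^3 - 2.27*w^2 + 5.09*w - 1.79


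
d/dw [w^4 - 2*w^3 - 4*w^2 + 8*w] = 4*w^3 - 6*w^2 - 8*w + 8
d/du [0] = 0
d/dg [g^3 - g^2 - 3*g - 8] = 3*g^2 - 2*g - 3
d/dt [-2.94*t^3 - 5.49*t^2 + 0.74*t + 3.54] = -8.82*t^2 - 10.98*t + 0.74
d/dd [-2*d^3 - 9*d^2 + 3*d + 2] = -6*d^2 - 18*d + 3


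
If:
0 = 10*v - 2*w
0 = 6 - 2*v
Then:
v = 3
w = 15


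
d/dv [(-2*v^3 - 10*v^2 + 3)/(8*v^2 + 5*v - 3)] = (-16*v^4 - 20*v^3 - 32*v^2 + 12*v - 15)/(64*v^4 + 80*v^3 - 23*v^2 - 30*v + 9)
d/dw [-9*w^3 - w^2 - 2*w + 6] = -27*w^2 - 2*w - 2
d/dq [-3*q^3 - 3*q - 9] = -9*q^2 - 3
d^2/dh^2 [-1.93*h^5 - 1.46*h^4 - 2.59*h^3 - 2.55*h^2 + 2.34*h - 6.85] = -38.6*h^3 - 17.52*h^2 - 15.54*h - 5.1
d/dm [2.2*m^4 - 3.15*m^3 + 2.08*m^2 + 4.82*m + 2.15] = 8.8*m^3 - 9.45*m^2 + 4.16*m + 4.82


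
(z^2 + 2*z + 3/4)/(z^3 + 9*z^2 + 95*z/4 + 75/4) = (2*z + 1)/(2*z^2 + 15*z + 25)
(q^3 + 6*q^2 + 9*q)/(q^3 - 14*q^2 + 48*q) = (q^2 + 6*q + 9)/(q^2 - 14*q + 48)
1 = 1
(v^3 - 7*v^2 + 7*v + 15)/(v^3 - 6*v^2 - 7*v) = (v^2 - 8*v + 15)/(v*(v - 7))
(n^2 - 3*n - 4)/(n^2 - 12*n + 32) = (n + 1)/(n - 8)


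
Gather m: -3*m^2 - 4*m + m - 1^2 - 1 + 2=-3*m^2 - 3*m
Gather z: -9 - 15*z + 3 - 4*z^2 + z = -4*z^2 - 14*z - 6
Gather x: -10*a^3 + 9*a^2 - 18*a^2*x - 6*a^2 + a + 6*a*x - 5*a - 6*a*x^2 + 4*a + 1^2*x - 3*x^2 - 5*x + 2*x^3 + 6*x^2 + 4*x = -10*a^3 + 3*a^2 + 2*x^3 + x^2*(3 - 6*a) + x*(-18*a^2 + 6*a)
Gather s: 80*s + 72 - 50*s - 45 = 30*s + 27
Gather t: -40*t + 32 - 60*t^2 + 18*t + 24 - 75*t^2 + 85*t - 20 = -135*t^2 + 63*t + 36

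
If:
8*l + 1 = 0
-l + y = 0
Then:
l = -1/8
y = -1/8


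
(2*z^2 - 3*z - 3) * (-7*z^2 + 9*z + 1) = -14*z^4 + 39*z^3 - 4*z^2 - 30*z - 3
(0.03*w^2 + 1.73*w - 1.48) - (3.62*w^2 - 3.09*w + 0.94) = -3.59*w^2 + 4.82*w - 2.42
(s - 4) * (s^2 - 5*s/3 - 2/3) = s^3 - 17*s^2/3 + 6*s + 8/3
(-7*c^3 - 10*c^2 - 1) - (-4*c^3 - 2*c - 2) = -3*c^3 - 10*c^2 + 2*c + 1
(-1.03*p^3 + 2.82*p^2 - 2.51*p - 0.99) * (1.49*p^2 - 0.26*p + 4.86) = -1.5347*p^5 + 4.4696*p^4 - 9.4789*p^3 + 12.8827*p^2 - 11.9412*p - 4.8114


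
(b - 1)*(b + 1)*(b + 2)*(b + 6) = b^4 + 8*b^3 + 11*b^2 - 8*b - 12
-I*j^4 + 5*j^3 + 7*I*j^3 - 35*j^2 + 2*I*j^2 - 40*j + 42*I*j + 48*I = (j - 8)*(j - I)*(j + 6*I)*(-I*j - I)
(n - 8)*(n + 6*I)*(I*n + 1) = I*n^3 - 5*n^2 - 8*I*n^2 + 40*n + 6*I*n - 48*I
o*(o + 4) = o^2 + 4*o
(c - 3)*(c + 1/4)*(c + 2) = c^3 - 3*c^2/4 - 25*c/4 - 3/2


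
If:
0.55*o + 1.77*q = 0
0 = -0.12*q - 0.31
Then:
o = 8.31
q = -2.58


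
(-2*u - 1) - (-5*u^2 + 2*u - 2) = 5*u^2 - 4*u + 1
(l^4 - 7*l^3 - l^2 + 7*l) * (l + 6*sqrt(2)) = l^5 - 7*l^4 + 6*sqrt(2)*l^4 - 42*sqrt(2)*l^3 - l^3 - 6*sqrt(2)*l^2 + 7*l^2 + 42*sqrt(2)*l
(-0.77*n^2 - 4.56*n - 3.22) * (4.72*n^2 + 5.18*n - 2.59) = -3.6344*n^4 - 25.5118*n^3 - 36.8249*n^2 - 4.8692*n + 8.3398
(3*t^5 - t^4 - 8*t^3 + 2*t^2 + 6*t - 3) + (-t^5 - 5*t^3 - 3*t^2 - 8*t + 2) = 2*t^5 - t^4 - 13*t^3 - t^2 - 2*t - 1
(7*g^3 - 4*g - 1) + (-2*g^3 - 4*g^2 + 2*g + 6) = 5*g^3 - 4*g^2 - 2*g + 5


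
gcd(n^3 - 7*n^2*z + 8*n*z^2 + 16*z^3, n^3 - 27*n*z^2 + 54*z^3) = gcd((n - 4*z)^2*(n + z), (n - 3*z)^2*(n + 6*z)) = 1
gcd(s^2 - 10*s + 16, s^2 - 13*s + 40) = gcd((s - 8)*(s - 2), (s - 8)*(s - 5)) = s - 8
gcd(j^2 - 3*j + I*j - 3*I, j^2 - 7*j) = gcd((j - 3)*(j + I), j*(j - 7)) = 1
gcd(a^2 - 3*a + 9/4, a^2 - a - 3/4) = a - 3/2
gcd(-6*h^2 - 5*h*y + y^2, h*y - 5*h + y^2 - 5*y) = h + y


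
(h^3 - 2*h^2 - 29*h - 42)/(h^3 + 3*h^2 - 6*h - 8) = (h^3 - 2*h^2 - 29*h - 42)/(h^3 + 3*h^2 - 6*h - 8)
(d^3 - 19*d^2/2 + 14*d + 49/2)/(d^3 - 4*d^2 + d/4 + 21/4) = 2*(d - 7)/(2*d - 3)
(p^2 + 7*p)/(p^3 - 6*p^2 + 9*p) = (p + 7)/(p^2 - 6*p + 9)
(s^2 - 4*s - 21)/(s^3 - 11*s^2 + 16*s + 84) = (s + 3)/(s^2 - 4*s - 12)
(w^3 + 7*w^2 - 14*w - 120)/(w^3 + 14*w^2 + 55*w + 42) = (w^2 + w - 20)/(w^2 + 8*w + 7)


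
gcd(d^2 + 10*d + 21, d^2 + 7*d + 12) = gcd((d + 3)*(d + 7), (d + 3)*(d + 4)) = d + 3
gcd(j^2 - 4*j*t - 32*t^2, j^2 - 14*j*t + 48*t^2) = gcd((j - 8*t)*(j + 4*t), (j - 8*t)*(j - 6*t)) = -j + 8*t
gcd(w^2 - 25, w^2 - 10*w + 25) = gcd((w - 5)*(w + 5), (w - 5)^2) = w - 5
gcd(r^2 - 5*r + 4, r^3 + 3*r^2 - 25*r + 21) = r - 1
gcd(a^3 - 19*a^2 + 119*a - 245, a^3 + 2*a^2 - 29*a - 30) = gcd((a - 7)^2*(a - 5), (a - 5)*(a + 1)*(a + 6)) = a - 5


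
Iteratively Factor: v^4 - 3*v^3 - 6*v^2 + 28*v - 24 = (v - 2)*(v^3 - v^2 - 8*v + 12) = (v - 2)*(v + 3)*(v^2 - 4*v + 4) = (v - 2)^2*(v + 3)*(v - 2)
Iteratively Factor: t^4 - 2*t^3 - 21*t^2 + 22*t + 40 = (t + 1)*(t^3 - 3*t^2 - 18*t + 40) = (t + 1)*(t + 4)*(t^2 - 7*t + 10) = (t - 5)*(t + 1)*(t + 4)*(t - 2)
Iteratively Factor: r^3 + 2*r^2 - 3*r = (r + 3)*(r^2 - r) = (r - 1)*(r + 3)*(r)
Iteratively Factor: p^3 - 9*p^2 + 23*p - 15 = (p - 5)*(p^2 - 4*p + 3) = (p - 5)*(p - 3)*(p - 1)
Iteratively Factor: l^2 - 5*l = (l - 5)*(l)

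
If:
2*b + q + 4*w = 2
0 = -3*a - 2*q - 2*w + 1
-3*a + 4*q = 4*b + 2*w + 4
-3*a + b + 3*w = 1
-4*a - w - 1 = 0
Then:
No Solution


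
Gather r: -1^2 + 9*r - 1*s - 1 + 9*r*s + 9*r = r*(9*s + 18) - s - 2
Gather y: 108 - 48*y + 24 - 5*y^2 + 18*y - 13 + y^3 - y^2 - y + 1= y^3 - 6*y^2 - 31*y + 120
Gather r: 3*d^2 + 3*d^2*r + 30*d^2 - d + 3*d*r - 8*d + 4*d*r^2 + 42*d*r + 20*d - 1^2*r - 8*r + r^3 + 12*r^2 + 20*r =33*d^2 + 11*d + r^3 + r^2*(4*d + 12) + r*(3*d^2 + 45*d + 11)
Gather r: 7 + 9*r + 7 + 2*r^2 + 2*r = 2*r^2 + 11*r + 14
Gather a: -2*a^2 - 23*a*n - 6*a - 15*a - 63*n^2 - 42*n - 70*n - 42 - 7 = -2*a^2 + a*(-23*n - 21) - 63*n^2 - 112*n - 49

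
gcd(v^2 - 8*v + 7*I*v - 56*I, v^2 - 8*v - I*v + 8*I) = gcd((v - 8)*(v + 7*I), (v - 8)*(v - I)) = v - 8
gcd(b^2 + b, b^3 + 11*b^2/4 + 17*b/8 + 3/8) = b + 1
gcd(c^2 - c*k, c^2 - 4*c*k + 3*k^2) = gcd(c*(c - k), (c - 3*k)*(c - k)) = c - k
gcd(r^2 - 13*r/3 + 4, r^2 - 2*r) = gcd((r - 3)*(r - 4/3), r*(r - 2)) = 1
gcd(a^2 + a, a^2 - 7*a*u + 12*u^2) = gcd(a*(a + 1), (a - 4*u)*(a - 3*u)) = 1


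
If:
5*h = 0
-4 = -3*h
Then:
No Solution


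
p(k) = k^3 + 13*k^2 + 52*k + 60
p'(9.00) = 529.00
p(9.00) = 2310.00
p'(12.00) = 796.00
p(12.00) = 4284.00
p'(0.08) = 54.10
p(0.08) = 64.24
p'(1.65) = 103.07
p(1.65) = 185.68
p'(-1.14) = 26.26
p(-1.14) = 16.13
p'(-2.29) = 8.19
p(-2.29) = -2.92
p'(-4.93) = -3.27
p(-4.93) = -0.22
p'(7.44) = 411.50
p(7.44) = 1578.31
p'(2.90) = 152.63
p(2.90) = 344.52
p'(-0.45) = 40.91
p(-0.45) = 39.14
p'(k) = 3*k^2 + 26*k + 52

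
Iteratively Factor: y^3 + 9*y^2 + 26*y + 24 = (y + 2)*(y^2 + 7*y + 12) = (y + 2)*(y + 4)*(y + 3)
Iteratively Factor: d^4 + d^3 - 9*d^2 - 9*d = (d - 3)*(d^3 + 4*d^2 + 3*d) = (d - 3)*(d + 3)*(d^2 + d) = d*(d - 3)*(d + 3)*(d + 1)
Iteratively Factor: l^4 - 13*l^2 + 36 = (l - 3)*(l^3 + 3*l^2 - 4*l - 12) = (l - 3)*(l + 3)*(l^2 - 4) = (l - 3)*(l + 2)*(l + 3)*(l - 2)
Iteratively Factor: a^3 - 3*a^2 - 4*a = (a - 4)*(a^2 + a) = (a - 4)*(a + 1)*(a)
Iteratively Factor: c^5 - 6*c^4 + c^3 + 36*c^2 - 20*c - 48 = (c - 3)*(c^4 - 3*c^3 - 8*c^2 + 12*c + 16) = (c - 4)*(c - 3)*(c^3 + c^2 - 4*c - 4) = (c - 4)*(c - 3)*(c - 2)*(c^2 + 3*c + 2) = (c - 4)*(c - 3)*(c - 2)*(c + 2)*(c + 1)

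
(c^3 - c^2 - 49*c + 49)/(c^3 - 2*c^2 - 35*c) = (c^2 + 6*c - 7)/(c*(c + 5))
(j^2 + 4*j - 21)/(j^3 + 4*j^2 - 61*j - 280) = (j - 3)/(j^2 - 3*j - 40)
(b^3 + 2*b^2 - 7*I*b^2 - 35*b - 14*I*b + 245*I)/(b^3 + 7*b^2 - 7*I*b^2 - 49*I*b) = (b - 5)/b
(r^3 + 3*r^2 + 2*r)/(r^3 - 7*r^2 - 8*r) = (r + 2)/(r - 8)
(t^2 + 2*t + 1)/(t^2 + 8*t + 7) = (t + 1)/(t + 7)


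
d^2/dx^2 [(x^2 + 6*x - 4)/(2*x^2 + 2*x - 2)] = (5*x^3 - 9*x^2 + 6*x - 1)/(x^6 + 3*x^5 - 5*x^3 + 3*x - 1)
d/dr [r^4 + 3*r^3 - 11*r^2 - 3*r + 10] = 4*r^3 + 9*r^2 - 22*r - 3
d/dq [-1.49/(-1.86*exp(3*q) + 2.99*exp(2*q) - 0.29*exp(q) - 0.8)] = (-8.3142*exp(2*q) + 8.9102*exp(q) - 0.4321)*exp(q)/(1.86*exp(3*q) - 2.99*exp(2*q) + 0.29*exp(q) + 0.8)^2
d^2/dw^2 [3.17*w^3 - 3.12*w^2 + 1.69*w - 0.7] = 19.02*w - 6.24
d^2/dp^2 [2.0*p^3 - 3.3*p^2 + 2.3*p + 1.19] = 12.0*p - 6.6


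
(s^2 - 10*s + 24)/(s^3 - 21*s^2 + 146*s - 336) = (s - 4)/(s^2 - 15*s + 56)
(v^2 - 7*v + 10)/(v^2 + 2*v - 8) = (v - 5)/(v + 4)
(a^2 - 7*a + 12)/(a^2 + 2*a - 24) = (a - 3)/(a + 6)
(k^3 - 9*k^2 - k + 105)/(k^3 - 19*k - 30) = (k - 7)/(k + 2)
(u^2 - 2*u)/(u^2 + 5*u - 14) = u/(u + 7)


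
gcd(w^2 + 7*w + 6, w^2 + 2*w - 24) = w + 6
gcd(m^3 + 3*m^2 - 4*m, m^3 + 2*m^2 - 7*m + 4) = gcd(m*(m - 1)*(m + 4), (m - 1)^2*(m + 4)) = m^2 + 3*m - 4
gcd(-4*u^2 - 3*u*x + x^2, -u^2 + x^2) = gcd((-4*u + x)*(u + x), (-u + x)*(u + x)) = u + x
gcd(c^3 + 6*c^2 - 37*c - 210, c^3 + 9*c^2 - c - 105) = c^2 + 12*c + 35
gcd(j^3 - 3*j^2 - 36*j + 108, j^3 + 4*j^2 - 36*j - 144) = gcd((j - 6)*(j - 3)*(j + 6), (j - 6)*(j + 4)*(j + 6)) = j^2 - 36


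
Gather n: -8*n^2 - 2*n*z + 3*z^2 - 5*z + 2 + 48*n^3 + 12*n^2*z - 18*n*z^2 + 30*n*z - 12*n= 48*n^3 + n^2*(12*z - 8) + n*(-18*z^2 + 28*z - 12) + 3*z^2 - 5*z + 2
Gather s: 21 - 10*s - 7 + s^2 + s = s^2 - 9*s + 14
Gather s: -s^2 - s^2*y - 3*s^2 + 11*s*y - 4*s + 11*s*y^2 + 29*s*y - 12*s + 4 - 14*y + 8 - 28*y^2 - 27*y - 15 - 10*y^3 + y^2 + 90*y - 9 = s^2*(-y - 4) + s*(11*y^2 + 40*y - 16) - 10*y^3 - 27*y^2 + 49*y - 12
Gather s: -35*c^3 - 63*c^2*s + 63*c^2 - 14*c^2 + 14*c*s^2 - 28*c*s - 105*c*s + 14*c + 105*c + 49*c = -35*c^3 + 49*c^2 + 14*c*s^2 + 168*c + s*(-63*c^2 - 133*c)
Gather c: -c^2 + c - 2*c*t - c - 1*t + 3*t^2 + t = -c^2 - 2*c*t + 3*t^2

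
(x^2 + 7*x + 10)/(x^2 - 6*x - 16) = (x + 5)/(x - 8)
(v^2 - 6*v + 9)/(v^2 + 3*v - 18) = (v - 3)/(v + 6)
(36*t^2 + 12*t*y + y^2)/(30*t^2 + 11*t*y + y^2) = (6*t + y)/(5*t + y)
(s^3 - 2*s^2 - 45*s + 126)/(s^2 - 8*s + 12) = (s^2 + 4*s - 21)/(s - 2)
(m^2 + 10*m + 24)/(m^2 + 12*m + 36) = (m + 4)/(m + 6)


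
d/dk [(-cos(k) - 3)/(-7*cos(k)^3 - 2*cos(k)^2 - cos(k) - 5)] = (45*cos(k) + 65*cos(2*k) + 7*cos(3*k) + 61)*sin(k)/(2*(7*cos(k)^3 + 2*cos(k)^2 + cos(k) + 5)^2)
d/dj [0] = 0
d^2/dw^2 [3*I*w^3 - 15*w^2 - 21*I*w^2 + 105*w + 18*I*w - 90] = 18*I*w - 30 - 42*I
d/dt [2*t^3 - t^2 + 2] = 2*t*(3*t - 1)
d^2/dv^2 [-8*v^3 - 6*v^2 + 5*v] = -48*v - 12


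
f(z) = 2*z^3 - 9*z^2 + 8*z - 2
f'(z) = 6*z^2 - 18*z + 8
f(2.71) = -6.61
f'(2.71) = 3.28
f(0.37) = -0.17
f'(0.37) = 2.16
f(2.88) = -5.83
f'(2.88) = 5.93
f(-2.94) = -154.14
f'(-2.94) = 112.78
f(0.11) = -1.23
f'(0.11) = 6.09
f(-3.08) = -170.45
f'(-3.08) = 120.36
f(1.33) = -2.57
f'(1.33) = -5.33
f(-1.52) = -41.98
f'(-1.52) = 49.22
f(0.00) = -2.00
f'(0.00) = 8.00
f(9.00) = 799.00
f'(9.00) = 332.00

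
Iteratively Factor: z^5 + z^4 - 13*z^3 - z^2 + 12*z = (z + 1)*(z^4 - 13*z^2 + 12*z) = z*(z + 1)*(z^3 - 13*z + 12) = z*(z - 1)*(z + 1)*(z^2 + z - 12) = z*(z - 1)*(z + 1)*(z + 4)*(z - 3)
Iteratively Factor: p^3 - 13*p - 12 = (p + 1)*(p^2 - p - 12) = (p + 1)*(p + 3)*(p - 4)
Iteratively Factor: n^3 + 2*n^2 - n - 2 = (n + 2)*(n^2 - 1) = (n - 1)*(n + 2)*(n + 1)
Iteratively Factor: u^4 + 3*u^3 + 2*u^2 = (u)*(u^3 + 3*u^2 + 2*u) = u^2*(u^2 + 3*u + 2) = u^2*(u + 1)*(u + 2)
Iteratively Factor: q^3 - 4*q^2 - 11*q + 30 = (q - 5)*(q^2 + q - 6) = (q - 5)*(q - 2)*(q + 3)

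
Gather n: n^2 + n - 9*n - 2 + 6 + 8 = n^2 - 8*n + 12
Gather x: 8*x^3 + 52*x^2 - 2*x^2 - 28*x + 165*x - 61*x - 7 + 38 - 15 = 8*x^3 + 50*x^2 + 76*x + 16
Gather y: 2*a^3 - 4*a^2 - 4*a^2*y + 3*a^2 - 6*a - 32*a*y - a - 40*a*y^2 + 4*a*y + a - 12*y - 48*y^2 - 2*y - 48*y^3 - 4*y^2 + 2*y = 2*a^3 - a^2 - 6*a - 48*y^3 + y^2*(-40*a - 52) + y*(-4*a^2 - 28*a - 12)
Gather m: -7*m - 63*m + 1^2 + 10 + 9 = 20 - 70*m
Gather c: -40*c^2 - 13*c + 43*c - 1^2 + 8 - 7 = -40*c^2 + 30*c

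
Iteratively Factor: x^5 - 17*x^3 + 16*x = (x - 1)*(x^4 + x^3 - 16*x^2 - 16*x) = (x - 4)*(x - 1)*(x^3 + 5*x^2 + 4*x) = (x - 4)*(x - 1)*(x + 1)*(x^2 + 4*x) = (x - 4)*(x - 1)*(x + 1)*(x + 4)*(x)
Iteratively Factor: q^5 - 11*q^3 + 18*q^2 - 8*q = (q - 1)*(q^4 + q^3 - 10*q^2 + 8*q) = (q - 1)^2*(q^3 + 2*q^2 - 8*q) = (q - 1)^2*(q + 4)*(q^2 - 2*q) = q*(q - 1)^2*(q + 4)*(q - 2)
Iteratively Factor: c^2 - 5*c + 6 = (c - 3)*(c - 2)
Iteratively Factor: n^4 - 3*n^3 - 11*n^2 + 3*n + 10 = (n - 1)*(n^3 - 2*n^2 - 13*n - 10) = (n - 1)*(n + 2)*(n^2 - 4*n - 5) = (n - 1)*(n + 1)*(n + 2)*(n - 5)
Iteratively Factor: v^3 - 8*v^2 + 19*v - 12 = (v - 4)*(v^2 - 4*v + 3) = (v - 4)*(v - 1)*(v - 3)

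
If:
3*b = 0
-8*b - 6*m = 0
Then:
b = 0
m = 0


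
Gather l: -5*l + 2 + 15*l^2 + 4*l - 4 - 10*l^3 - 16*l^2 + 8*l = -10*l^3 - l^2 + 7*l - 2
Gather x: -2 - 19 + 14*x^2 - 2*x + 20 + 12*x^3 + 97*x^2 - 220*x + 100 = 12*x^3 + 111*x^2 - 222*x + 99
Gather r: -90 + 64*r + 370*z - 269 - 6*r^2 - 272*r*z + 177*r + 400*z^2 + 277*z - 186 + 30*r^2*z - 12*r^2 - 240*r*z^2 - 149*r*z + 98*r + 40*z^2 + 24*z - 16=r^2*(30*z - 18) + r*(-240*z^2 - 421*z + 339) + 440*z^2 + 671*z - 561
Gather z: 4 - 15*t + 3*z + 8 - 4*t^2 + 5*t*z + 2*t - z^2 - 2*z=-4*t^2 - 13*t - z^2 + z*(5*t + 1) + 12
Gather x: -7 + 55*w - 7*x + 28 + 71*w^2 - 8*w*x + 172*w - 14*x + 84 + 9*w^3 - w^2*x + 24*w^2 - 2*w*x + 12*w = 9*w^3 + 95*w^2 + 239*w + x*(-w^2 - 10*w - 21) + 105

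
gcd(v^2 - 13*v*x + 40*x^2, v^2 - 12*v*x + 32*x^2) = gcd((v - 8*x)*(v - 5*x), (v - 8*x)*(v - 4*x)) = -v + 8*x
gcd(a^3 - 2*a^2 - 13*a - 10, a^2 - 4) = a + 2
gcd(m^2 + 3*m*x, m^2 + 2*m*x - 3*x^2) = m + 3*x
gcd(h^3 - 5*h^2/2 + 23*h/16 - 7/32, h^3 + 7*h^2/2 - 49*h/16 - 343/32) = h - 7/4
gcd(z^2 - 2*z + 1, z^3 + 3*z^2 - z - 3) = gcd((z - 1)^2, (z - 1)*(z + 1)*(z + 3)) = z - 1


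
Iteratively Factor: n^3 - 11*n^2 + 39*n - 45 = (n - 5)*(n^2 - 6*n + 9) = (n - 5)*(n - 3)*(n - 3)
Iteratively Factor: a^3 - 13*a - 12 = (a + 1)*(a^2 - a - 12) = (a - 4)*(a + 1)*(a + 3)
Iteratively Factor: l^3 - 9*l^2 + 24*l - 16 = (l - 1)*(l^2 - 8*l + 16) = (l - 4)*(l - 1)*(l - 4)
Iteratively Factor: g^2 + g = (g)*(g + 1)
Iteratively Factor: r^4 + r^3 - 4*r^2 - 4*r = (r + 2)*(r^3 - r^2 - 2*r) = (r + 1)*(r + 2)*(r^2 - 2*r) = r*(r + 1)*(r + 2)*(r - 2)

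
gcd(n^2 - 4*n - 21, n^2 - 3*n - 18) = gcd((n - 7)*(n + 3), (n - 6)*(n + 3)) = n + 3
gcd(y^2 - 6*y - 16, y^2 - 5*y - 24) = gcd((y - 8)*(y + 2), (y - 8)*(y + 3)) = y - 8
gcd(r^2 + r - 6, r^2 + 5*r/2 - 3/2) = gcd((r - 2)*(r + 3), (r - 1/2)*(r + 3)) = r + 3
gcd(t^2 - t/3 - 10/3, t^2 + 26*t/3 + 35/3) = t + 5/3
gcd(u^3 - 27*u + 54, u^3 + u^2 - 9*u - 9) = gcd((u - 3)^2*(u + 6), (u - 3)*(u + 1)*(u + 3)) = u - 3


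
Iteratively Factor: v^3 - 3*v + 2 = (v - 1)*(v^2 + v - 2) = (v - 1)^2*(v + 2)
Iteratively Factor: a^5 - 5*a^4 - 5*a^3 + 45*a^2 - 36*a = (a + 3)*(a^4 - 8*a^3 + 19*a^2 - 12*a) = (a - 1)*(a + 3)*(a^3 - 7*a^2 + 12*a) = a*(a - 1)*(a + 3)*(a^2 - 7*a + 12) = a*(a - 4)*(a - 1)*(a + 3)*(a - 3)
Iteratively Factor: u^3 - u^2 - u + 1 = (u + 1)*(u^2 - 2*u + 1) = (u - 1)*(u + 1)*(u - 1)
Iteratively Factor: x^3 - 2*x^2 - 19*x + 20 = (x - 5)*(x^2 + 3*x - 4) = (x - 5)*(x + 4)*(x - 1)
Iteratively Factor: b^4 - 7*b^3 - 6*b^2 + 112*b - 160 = (b - 5)*(b^3 - 2*b^2 - 16*b + 32) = (b - 5)*(b - 2)*(b^2 - 16) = (b - 5)*(b - 2)*(b + 4)*(b - 4)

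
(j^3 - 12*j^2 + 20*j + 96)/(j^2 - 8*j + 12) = (j^2 - 6*j - 16)/(j - 2)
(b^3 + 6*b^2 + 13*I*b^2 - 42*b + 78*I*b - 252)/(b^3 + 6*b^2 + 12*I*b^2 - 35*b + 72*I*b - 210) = (b + 6*I)/(b + 5*I)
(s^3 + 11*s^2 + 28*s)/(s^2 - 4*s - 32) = s*(s + 7)/(s - 8)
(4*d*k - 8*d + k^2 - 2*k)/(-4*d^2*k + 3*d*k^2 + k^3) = (2 - k)/(k*(d - k))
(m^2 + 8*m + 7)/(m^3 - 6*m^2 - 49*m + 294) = (m + 1)/(m^2 - 13*m + 42)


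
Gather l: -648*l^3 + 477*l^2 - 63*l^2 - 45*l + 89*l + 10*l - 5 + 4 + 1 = -648*l^3 + 414*l^2 + 54*l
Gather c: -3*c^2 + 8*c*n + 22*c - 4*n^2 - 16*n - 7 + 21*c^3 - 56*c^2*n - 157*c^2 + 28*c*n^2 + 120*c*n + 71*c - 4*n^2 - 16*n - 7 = 21*c^3 + c^2*(-56*n - 160) + c*(28*n^2 + 128*n + 93) - 8*n^2 - 32*n - 14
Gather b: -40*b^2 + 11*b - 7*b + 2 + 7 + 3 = -40*b^2 + 4*b + 12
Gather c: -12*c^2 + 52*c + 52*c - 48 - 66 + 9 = -12*c^2 + 104*c - 105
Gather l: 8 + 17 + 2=27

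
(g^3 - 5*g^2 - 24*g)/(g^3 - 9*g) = (g - 8)/(g - 3)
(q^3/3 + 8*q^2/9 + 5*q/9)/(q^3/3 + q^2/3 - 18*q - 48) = q*(3*q^2 + 8*q + 5)/(3*(q^3 + q^2 - 54*q - 144))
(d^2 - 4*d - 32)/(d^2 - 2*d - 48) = (d + 4)/(d + 6)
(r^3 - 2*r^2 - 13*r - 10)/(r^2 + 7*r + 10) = (r^2 - 4*r - 5)/(r + 5)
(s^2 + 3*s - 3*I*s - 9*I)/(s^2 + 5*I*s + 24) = (s + 3)/(s + 8*I)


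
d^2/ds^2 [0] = 0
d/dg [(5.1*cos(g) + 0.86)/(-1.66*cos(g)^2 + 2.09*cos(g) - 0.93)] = (-8.466*cos(g)^2 - 2.8552*cos(g) + 6.5404)*sin(g)/(2.7556*cos(g)^4 - 6.9388*cos(g)^3 + 7.4557*cos(g)^2 - 3.8874*cos(g) + 0.8649)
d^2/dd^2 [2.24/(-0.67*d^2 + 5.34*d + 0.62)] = (-2.011072*d^2 + 16.028544*d + 2.24*(1.34*d - 5.34)*(2.68*d - 10.68) + 1.860992)/(-0.67*d^2 + 5.34*d + 0.62)^3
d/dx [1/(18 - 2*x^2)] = x/(x^2 - 9)^2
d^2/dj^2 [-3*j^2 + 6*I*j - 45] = -6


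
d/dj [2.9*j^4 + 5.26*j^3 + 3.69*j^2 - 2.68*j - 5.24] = 11.6*j^3 + 15.78*j^2 + 7.38*j - 2.68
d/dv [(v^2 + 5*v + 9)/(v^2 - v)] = 3*(-2*v^2 - 6*v + 3)/(v^2*(v^2 - 2*v + 1))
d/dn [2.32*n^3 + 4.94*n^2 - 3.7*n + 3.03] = 6.96*n^2 + 9.88*n - 3.7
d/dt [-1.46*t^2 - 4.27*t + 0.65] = -2.92*t - 4.27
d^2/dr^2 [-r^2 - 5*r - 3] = -2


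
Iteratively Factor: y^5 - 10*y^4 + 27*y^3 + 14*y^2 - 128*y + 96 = (y - 1)*(y^4 - 9*y^3 + 18*y^2 + 32*y - 96) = (y - 4)*(y - 1)*(y^3 - 5*y^2 - 2*y + 24) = (y - 4)*(y - 3)*(y - 1)*(y^2 - 2*y - 8) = (y - 4)*(y - 3)*(y - 1)*(y + 2)*(y - 4)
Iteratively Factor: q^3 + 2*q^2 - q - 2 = (q - 1)*(q^2 + 3*q + 2) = (q - 1)*(q + 2)*(q + 1)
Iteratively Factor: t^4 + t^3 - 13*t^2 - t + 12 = (t + 4)*(t^3 - 3*t^2 - t + 3) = (t - 3)*(t + 4)*(t^2 - 1) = (t - 3)*(t - 1)*(t + 4)*(t + 1)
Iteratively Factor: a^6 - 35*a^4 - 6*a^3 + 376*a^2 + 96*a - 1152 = (a - 4)*(a^5 + 4*a^4 - 19*a^3 - 82*a^2 + 48*a + 288) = (a - 4)*(a + 4)*(a^4 - 19*a^2 - 6*a + 72) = (a - 4)^2*(a + 4)*(a^3 + 4*a^2 - 3*a - 18) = (a - 4)^2*(a + 3)*(a + 4)*(a^2 + a - 6) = (a - 4)^2*(a + 3)^2*(a + 4)*(a - 2)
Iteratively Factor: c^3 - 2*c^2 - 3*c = (c - 3)*(c^2 + c) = c*(c - 3)*(c + 1)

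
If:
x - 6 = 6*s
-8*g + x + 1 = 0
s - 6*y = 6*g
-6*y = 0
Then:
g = -1/4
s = -3/2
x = -3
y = 0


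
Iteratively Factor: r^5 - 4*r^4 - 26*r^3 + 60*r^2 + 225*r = (r - 5)*(r^4 + r^3 - 21*r^2 - 45*r) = (r - 5)*(r + 3)*(r^3 - 2*r^2 - 15*r) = r*(r - 5)*(r + 3)*(r^2 - 2*r - 15) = r*(r - 5)*(r + 3)^2*(r - 5)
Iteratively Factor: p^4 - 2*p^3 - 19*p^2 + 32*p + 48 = (p + 1)*(p^3 - 3*p^2 - 16*p + 48) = (p + 1)*(p + 4)*(p^2 - 7*p + 12) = (p - 3)*(p + 1)*(p + 4)*(p - 4)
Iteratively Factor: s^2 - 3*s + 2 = (s - 2)*(s - 1)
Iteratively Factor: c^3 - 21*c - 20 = (c + 4)*(c^2 - 4*c - 5) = (c + 1)*(c + 4)*(c - 5)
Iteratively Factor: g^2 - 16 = (g + 4)*(g - 4)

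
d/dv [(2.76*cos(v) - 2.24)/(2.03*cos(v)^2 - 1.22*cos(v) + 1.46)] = (5.6028*cos(v)^2 - 9.0944*cos(v) - 1.2968)*sin(v)/(4.1209*cos(v)^4 - 4.9532*cos(v)^3 + 7.416*cos(v)^2 - 3.5624*cos(v) + 2.1316)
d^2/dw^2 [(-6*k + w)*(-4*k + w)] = 2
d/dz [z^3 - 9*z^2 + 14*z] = 3*z^2 - 18*z + 14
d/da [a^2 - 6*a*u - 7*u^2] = 2*a - 6*u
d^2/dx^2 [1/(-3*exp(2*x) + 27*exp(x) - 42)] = (-2*(2*exp(x) - 9)^2*exp(x) + (4*exp(x) - 9)*(exp(2*x) - 9*exp(x) + 14))*exp(x)/(3*(exp(2*x) - 9*exp(x) + 14)^3)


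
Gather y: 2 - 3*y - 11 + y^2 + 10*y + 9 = y^2 + 7*y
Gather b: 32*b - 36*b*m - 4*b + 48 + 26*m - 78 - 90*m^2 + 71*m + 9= b*(28 - 36*m) - 90*m^2 + 97*m - 21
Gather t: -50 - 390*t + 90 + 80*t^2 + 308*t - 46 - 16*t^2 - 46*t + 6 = 64*t^2 - 128*t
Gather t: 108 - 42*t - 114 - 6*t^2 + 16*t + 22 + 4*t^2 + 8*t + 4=-2*t^2 - 18*t + 20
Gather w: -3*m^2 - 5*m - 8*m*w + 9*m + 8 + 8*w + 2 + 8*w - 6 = -3*m^2 + 4*m + w*(16 - 8*m) + 4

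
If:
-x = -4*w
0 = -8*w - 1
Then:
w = -1/8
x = -1/2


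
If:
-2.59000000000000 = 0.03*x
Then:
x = -86.33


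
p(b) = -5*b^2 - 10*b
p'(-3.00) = 20.00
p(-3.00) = -15.00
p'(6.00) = -70.00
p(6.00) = -240.00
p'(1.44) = -24.40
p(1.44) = -24.77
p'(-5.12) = 41.20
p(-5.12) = -79.87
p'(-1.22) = 2.20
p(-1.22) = 4.76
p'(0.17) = -11.70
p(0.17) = -1.84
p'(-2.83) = 18.30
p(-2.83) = -11.74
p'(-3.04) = 20.40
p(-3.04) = -15.81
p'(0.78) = -17.80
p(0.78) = -10.84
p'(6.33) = -73.30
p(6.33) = -263.64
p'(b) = -10*b - 10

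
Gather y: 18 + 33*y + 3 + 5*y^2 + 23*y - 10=5*y^2 + 56*y + 11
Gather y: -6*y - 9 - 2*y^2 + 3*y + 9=-2*y^2 - 3*y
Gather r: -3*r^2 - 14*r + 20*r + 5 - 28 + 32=-3*r^2 + 6*r + 9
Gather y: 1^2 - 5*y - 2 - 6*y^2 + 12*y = -6*y^2 + 7*y - 1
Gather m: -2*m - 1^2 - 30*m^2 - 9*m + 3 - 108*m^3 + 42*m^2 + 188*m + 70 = -108*m^3 + 12*m^2 + 177*m + 72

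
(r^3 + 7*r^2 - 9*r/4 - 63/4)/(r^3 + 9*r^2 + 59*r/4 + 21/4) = (2*r - 3)/(2*r + 1)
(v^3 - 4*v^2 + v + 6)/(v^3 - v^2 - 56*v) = (-v^3 + 4*v^2 - v - 6)/(v*(-v^2 + v + 56))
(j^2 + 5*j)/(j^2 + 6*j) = (j + 5)/(j + 6)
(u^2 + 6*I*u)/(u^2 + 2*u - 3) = u*(u + 6*I)/(u^2 + 2*u - 3)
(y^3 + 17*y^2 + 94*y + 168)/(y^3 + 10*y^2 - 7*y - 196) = (y^2 + 10*y + 24)/(y^2 + 3*y - 28)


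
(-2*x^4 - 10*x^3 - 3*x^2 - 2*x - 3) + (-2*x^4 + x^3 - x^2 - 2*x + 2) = -4*x^4 - 9*x^3 - 4*x^2 - 4*x - 1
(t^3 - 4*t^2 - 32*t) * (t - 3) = t^4 - 7*t^3 - 20*t^2 + 96*t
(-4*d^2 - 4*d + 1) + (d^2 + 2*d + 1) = -3*d^2 - 2*d + 2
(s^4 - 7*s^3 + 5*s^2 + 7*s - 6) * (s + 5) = s^5 - 2*s^4 - 30*s^3 + 32*s^2 + 29*s - 30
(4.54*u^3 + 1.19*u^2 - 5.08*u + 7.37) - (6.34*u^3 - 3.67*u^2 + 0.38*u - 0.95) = -1.8*u^3 + 4.86*u^2 - 5.46*u + 8.32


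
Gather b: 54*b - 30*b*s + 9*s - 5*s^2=b*(54 - 30*s) - 5*s^2 + 9*s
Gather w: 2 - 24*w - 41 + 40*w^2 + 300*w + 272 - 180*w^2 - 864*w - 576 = -140*w^2 - 588*w - 343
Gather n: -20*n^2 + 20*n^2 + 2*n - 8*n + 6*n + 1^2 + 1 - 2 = 0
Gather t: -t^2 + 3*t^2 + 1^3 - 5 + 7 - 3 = 2*t^2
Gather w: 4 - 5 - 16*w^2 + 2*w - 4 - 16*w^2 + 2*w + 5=-32*w^2 + 4*w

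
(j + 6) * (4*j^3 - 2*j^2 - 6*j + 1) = 4*j^4 + 22*j^3 - 18*j^2 - 35*j + 6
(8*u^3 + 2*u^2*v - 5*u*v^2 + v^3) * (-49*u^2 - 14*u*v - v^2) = -392*u^5 - 210*u^4*v + 209*u^3*v^2 + 19*u^2*v^3 - 9*u*v^4 - v^5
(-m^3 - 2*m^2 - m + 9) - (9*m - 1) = -m^3 - 2*m^2 - 10*m + 10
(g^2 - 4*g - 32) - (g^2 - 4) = -4*g - 28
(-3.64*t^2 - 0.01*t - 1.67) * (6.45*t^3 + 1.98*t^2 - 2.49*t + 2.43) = -23.478*t^5 - 7.2717*t^4 - 1.7277*t^3 - 12.1269*t^2 + 4.134*t - 4.0581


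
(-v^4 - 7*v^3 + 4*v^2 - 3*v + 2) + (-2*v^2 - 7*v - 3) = -v^4 - 7*v^3 + 2*v^2 - 10*v - 1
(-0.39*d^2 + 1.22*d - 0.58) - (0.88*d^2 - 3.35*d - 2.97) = -1.27*d^2 + 4.57*d + 2.39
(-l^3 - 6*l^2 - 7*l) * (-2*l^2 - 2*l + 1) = 2*l^5 + 14*l^4 + 25*l^3 + 8*l^2 - 7*l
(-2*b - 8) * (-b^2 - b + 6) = 2*b^3 + 10*b^2 - 4*b - 48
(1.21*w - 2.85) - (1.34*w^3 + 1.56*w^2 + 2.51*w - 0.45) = -1.34*w^3 - 1.56*w^2 - 1.3*w - 2.4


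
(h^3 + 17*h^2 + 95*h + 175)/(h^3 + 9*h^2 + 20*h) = (h^2 + 12*h + 35)/(h*(h + 4))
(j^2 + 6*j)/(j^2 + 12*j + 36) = j/(j + 6)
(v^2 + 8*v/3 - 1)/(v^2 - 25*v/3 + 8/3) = (v + 3)/(v - 8)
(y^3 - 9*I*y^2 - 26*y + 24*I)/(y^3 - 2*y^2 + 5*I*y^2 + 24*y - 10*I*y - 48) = (y^2 - 6*I*y - 8)/(y^2 + y*(-2 + 8*I) - 16*I)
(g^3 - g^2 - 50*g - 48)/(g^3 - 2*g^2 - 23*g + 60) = (g^3 - g^2 - 50*g - 48)/(g^3 - 2*g^2 - 23*g + 60)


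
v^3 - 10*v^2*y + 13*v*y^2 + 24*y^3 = (v - 8*y)*(v - 3*y)*(v + y)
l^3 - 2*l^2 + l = l*(l - 1)^2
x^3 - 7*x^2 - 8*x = x*(x - 8)*(x + 1)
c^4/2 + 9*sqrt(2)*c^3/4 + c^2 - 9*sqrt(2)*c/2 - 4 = (c/2 + sqrt(2)/2)*(c - sqrt(2))*(c + sqrt(2)/2)*(c + 4*sqrt(2))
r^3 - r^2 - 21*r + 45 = (r - 3)^2*(r + 5)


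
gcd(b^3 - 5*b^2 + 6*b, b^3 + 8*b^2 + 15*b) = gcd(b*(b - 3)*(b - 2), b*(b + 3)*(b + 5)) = b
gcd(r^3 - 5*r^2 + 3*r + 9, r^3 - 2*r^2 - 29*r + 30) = 1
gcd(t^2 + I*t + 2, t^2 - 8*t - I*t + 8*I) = t - I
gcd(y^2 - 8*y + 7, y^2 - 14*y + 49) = y - 7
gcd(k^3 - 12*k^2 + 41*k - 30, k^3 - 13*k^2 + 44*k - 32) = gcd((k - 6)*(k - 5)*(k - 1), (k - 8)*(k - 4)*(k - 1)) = k - 1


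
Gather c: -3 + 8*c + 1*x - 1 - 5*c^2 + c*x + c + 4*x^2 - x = -5*c^2 + c*(x + 9) + 4*x^2 - 4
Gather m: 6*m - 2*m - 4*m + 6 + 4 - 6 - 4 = 0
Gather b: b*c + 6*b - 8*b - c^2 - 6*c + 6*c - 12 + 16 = b*(c - 2) - c^2 + 4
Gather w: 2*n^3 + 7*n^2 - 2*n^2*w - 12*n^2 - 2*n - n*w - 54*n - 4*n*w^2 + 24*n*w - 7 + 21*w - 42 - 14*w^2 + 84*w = 2*n^3 - 5*n^2 - 56*n + w^2*(-4*n - 14) + w*(-2*n^2 + 23*n + 105) - 49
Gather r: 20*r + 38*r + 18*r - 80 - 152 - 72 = 76*r - 304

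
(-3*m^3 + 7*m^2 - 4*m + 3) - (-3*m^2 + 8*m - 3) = -3*m^3 + 10*m^2 - 12*m + 6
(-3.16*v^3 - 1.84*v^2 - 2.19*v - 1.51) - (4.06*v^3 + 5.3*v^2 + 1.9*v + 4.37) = -7.22*v^3 - 7.14*v^2 - 4.09*v - 5.88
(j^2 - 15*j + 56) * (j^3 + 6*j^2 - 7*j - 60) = j^5 - 9*j^4 - 41*j^3 + 381*j^2 + 508*j - 3360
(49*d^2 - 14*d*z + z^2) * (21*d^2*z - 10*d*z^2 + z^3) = 1029*d^4*z - 784*d^3*z^2 + 210*d^2*z^3 - 24*d*z^4 + z^5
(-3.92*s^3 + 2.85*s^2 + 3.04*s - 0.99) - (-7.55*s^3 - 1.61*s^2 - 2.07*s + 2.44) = 3.63*s^3 + 4.46*s^2 + 5.11*s - 3.43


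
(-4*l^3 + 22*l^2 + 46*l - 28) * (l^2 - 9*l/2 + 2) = -4*l^5 + 40*l^4 - 61*l^3 - 191*l^2 + 218*l - 56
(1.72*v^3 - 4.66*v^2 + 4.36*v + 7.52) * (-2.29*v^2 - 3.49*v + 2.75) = -3.9388*v^5 + 4.6686*v^4 + 11.009*v^3 - 45.2522*v^2 - 14.2548*v + 20.68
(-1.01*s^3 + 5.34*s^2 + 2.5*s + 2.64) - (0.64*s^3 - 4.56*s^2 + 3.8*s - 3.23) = -1.65*s^3 + 9.9*s^2 - 1.3*s + 5.87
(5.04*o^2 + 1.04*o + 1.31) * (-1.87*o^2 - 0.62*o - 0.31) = -9.4248*o^4 - 5.0696*o^3 - 4.6569*o^2 - 1.1346*o - 0.4061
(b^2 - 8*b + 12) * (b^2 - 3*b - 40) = b^4 - 11*b^3 - 4*b^2 + 284*b - 480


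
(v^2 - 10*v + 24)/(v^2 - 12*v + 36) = (v - 4)/(v - 6)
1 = 1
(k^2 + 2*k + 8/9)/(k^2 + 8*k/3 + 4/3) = (k + 4/3)/(k + 2)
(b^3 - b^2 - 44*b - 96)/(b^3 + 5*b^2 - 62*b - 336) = (b^2 + 7*b + 12)/(b^2 + 13*b + 42)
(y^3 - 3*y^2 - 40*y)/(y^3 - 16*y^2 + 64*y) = (y + 5)/(y - 8)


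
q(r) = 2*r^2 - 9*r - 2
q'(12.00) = 39.00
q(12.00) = 178.00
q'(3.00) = 3.00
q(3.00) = -11.00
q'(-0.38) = -10.52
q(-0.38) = 1.71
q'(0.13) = -8.48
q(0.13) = -3.14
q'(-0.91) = -12.64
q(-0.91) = 7.85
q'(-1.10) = -13.40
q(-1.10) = 10.32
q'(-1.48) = -14.92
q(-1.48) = 15.70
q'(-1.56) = -15.24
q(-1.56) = 16.91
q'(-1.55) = -15.20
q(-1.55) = 16.76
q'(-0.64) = -11.56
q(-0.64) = 4.58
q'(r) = 4*r - 9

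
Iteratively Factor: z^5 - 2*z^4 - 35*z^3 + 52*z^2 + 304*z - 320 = (z + 4)*(z^4 - 6*z^3 - 11*z^2 + 96*z - 80) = (z - 4)*(z + 4)*(z^3 - 2*z^2 - 19*z + 20) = (z - 4)*(z + 4)^2*(z^2 - 6*z + 5) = (z - 5)*(z - 4)*(z + 4)^2*(z - 1)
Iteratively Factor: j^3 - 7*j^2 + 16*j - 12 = (j - 3)*(j^2 - 4*j + 4) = (j - 3)*(j - 2)*(j - 2)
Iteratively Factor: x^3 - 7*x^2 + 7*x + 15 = (x - 5)*(x^2 - 2*x - 3) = (x - 5)*(x + 1)*(x - 3)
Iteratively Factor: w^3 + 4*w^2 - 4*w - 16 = (w - 2)*(w^2 + 6*w + 8) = (w - 2)*(w + 4)*(w + 2)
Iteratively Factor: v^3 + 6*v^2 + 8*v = (v + 4)*(v^2 + 2*v) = (v + 2)*(v + 4)*(v)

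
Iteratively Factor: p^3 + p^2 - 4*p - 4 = (p + 2)*(p^2 - p - 2) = (p - 2)*(p + 2)*(p + 1)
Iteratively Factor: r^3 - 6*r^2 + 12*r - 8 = (r - 2)*(r^2 - 4*r + 4) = (r - 2)^2*(r - 2)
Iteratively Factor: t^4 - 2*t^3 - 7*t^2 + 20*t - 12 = (t - 2)*(t^3 - 7*t + 6) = (t - 2)*(t + 3)*(t^2 - 3*t + 2) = (t - 2)*(t - 1)*(t + 3)*(t - 2)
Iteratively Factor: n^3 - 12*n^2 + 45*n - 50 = (n - 2)*(n^2 - 10*n + 25) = (n - 5)*(n - 2)*(n - 5)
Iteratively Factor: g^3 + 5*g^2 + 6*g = (g + 2)*(g^2 + 3*g) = g*(g + 2)*(g + 3)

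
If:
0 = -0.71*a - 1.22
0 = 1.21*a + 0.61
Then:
No Solution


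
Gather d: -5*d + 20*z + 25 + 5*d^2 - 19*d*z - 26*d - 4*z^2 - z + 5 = 5*d^2 + d*(-19*z - 31) - 4*z^2 + 19*z + 30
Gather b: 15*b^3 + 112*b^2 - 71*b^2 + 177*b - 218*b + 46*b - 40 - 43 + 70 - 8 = 15*b^3 + 41*b^2 + 5*b - 21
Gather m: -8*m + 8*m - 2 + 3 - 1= 0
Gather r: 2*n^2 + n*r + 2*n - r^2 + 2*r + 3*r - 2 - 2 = 2*n^2 + 2*n - r^2 + r*(n + 5) - 4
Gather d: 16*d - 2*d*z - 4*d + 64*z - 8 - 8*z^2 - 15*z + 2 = d*(12 - 2*z) - 8*z^2 + 49*z - 6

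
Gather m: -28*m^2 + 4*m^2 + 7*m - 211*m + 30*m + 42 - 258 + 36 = -24*m^2 - 174*m - 180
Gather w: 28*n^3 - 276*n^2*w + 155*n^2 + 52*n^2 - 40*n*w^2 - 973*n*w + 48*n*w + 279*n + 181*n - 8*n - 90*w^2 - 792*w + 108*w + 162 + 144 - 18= 28*n^3 + 207*n^2 + 452*n + w^2*(-40*n - 90) + w*(-276*n^2 - 925*n - 684) + 288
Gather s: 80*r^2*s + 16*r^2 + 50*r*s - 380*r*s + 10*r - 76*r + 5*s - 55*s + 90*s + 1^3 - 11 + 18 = 16*r^2 - 66*r + s*(80*r^2 - 330*r + 40) + 8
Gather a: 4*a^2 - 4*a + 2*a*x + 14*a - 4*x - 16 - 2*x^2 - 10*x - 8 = 4*a^2 + a*(2*x + 10) - 2*x^2 - 14*x - 24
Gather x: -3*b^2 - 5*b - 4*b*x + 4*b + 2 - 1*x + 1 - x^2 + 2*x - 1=-3*b^2 - b - x^2 + x*(1 - 4*b) + 2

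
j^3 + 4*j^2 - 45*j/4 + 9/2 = (j - 3/2)*(j - 1/2)*(j + 6)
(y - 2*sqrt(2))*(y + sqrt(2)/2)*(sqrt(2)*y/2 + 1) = sqrt(2)*y^3/2 - y^2/2 - 5*sqrt(2)*y/2 - 2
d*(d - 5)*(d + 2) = d^3 - 3*d^2 - 10*d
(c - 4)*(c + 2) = c^2 - 2*c - 8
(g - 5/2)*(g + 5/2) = g^2 - 25/4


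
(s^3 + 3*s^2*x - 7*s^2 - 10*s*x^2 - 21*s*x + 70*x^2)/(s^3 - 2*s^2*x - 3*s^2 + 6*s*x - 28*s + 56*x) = (s + 5*x)/(s + 4)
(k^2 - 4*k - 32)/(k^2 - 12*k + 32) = (k + 4)/(k - 4)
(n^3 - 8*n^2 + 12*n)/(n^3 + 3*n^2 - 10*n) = (n - 6)/(n + 5)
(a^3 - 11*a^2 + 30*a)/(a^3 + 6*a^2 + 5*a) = (a^2 - 11*a + 30)/(a^2 + 6*a + 5)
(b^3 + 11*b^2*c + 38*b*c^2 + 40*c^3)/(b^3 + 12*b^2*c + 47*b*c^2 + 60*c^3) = (b + 2*c)/(b + 3*c)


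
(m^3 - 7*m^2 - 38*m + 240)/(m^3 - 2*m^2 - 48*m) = (m - 5)/m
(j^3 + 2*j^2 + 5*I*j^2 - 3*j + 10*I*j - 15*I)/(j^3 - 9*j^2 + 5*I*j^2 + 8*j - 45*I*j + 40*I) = (j + 3)/(j - 8)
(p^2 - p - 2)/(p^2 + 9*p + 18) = (p^2 - p - 2)/(p^2 + 9*p + 18)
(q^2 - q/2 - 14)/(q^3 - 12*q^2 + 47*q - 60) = (q + 7/2)/(q^2 - 8*q + 15)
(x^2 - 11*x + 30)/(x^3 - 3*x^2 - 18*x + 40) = (x - 6)/(x^2 + 2*x - 8)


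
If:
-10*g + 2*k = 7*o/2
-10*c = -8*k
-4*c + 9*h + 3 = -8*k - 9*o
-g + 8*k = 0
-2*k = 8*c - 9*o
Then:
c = 0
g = 0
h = -1/3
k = 0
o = 0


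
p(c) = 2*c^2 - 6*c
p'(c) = 4*c - 6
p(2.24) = -3.40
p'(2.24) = 2.96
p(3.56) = 3.99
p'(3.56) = 8.24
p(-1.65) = 15.34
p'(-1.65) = -12.60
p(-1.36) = 11.86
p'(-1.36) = -11.44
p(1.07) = -4.13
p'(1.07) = -1.72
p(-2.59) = 28.96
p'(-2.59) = -16.36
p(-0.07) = 0.43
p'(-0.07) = -6.28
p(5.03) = 20.42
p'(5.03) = 14.12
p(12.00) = 216.00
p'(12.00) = 42.00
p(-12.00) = 360.00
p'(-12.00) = -54.00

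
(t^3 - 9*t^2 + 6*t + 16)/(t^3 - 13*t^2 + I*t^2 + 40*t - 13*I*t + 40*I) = (t^2 - t - 2)/(t^2 + t*(-5 + I) - 5*I)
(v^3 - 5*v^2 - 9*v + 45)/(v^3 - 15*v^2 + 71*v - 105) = (v + 3)/(v - 7)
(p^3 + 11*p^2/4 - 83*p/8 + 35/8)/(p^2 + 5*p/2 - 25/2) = (8*p^2 - 18*p + 7)/(4*(2*p - 5))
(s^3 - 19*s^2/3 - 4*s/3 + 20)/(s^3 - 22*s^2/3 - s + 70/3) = (s - 6)/(s - 7)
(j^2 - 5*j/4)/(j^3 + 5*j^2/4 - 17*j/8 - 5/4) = 2*j/(2*j^2 + 5*j + 2)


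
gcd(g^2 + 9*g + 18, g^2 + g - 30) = g + 6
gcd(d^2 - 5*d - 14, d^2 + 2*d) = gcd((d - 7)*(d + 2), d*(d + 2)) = d + 2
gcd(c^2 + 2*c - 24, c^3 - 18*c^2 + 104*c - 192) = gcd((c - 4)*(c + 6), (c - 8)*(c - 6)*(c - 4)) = c - 4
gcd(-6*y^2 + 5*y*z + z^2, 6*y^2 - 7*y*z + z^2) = y - z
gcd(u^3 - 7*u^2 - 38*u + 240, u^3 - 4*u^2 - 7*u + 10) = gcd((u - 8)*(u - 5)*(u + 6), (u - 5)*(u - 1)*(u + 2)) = u - 5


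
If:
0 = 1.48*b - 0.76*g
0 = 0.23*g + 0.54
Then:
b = -1.21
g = -2.35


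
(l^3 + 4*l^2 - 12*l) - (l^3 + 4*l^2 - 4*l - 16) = 16 - 8*l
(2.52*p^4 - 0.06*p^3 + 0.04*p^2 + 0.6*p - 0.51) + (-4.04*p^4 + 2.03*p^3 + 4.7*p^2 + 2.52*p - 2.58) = -1.52*p^4 + 1.97*p^3 + 4.74*p^2 + 3.12*p - 3.09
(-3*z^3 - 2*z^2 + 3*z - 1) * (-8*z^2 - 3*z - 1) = 24*z^5 + 25*z^4 - 15*z^3 + z^2 + 1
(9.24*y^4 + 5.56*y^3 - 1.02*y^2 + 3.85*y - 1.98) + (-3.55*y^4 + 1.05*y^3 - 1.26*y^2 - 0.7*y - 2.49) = 5.69*y^4 + 6.61*y^3 - 2.28*y^2 + 3.15*y - 4.47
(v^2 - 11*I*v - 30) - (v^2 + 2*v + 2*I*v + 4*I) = -2*v - 13*I*v - 30 - 4*I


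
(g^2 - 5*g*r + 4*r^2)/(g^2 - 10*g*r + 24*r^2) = (-g + r)/(-g + 6*r)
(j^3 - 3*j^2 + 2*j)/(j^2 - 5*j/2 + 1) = 2*j*(j - 1)/(2*j - 1)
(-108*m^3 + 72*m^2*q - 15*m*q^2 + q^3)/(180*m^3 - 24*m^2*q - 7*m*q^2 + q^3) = (-3*m + q)/(5*m + q)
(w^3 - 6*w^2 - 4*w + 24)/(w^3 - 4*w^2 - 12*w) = (w - 2)/w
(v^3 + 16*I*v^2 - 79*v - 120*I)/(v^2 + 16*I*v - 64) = (v^2 + 8*I*v - 15)/(v + 8*I)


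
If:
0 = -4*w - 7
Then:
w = -7/4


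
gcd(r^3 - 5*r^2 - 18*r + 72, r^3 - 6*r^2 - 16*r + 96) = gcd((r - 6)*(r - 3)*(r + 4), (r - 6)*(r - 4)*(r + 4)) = r^2 - 2*r - 24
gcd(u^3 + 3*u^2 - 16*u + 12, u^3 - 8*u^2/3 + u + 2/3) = u^2 - 3*u + 2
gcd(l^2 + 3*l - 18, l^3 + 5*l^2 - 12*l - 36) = l^2 + 3*l - 18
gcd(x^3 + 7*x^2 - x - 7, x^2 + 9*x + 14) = x + 7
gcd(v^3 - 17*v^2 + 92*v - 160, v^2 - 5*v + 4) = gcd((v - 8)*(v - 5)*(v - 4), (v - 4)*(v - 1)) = v - 4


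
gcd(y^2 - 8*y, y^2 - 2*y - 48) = y - 8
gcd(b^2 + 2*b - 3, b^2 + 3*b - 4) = b - 1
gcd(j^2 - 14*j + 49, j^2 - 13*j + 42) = j - 7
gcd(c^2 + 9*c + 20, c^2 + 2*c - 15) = c + 5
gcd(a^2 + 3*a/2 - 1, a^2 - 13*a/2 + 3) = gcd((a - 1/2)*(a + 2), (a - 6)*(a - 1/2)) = a - 1/2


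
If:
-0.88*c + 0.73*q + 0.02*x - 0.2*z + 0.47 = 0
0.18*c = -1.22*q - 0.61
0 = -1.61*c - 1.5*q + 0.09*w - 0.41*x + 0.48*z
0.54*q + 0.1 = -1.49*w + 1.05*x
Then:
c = 0.139451022652965 - 0.161395902489272*z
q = 0.0238125102033352*z - 0.520574741047159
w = 1.42150073553223*z + 1.2750164814529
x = 2.02942366805031*z + 1.63682304495177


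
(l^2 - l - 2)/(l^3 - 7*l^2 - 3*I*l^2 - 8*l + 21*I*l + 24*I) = (l - 2)/(l^2 - l*(8 + 3*I) + 24*I)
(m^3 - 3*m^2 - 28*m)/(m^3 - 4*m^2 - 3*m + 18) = m*(m^2 - 3*m - 28)/(m^3 - 4*m^2 - 3*m + 18)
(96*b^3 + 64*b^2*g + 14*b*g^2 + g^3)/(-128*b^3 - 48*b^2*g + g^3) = (-6*b - g)/(8*b - g)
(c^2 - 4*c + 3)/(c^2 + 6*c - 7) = (c - 3)/(c + 7)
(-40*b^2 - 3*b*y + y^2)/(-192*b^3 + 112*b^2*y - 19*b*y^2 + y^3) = (5*b + y)/(24*b^2 - 11*b*y + y^2)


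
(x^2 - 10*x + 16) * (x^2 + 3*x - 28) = x^4 - 7*x^3 - 42*x^2 + 328*x - 448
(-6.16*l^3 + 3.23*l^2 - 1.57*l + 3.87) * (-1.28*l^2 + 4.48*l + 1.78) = 7.8848*l^5 - 31.7312*l^4 + 5.5152*l^3 - 6.2378*l^2 + 14.543*l + 6.8886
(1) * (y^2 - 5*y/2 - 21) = y^2 - 5*y/2 - 21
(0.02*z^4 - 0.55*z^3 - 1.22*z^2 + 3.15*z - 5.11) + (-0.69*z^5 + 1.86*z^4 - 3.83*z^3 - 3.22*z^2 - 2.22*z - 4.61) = -0.69*z^5 + 1.88*z^4 - 4.38*z^3 - 4.44*z^2 + 0.93*z - 9.72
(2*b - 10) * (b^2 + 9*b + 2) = 2*b^3 + 8*b^2 - 86*b - 20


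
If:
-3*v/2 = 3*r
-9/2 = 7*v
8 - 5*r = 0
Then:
No Solution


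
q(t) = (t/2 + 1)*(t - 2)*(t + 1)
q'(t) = (t/2 + 1)*(t - 2) + (t/2 + 1)*(t + 1) + (t - 2)*(t + 1)/2 = 3*t^2/2 + t - 2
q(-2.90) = -4.19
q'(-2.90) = 7.72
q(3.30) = 14.81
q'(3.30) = 17.64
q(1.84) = -0.87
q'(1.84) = 4.92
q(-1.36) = 0.39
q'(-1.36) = -0.59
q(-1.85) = 0.25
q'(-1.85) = 1.28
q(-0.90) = -0.16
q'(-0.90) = -1.68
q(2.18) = 1.20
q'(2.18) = 7.31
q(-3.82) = -14.94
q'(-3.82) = 16.07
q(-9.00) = -308.00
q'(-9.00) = 110.50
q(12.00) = 910.00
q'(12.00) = 226.00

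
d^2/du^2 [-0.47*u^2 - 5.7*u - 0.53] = -0.940000000000000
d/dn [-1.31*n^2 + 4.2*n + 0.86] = 4.2 - 2.62*n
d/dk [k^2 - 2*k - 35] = 2*k - 2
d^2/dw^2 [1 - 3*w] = 0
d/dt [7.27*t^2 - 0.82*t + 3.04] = 14.54*t - 0.82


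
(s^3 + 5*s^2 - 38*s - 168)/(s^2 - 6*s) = s + 11 + 28/s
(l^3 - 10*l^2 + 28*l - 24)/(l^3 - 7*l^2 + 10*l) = (l^2 - 8*l + 12)/(l*(l - 5))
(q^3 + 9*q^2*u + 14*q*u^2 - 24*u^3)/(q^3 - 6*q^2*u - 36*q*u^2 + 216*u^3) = (q^2 + 3*q*u - 4*u^2)/(q^2 - 12*q*u + 36*u^2)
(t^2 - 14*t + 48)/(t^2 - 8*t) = (t - 6)/t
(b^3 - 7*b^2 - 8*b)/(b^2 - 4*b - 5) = b*(b - 8)/(b - 5)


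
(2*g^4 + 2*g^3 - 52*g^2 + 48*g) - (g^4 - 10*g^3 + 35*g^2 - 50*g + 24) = g^4 + 12*g^3 - 87*g^2 + 98*g - 24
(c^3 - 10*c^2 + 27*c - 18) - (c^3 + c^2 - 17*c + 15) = -11*c^2 + 44*c - 33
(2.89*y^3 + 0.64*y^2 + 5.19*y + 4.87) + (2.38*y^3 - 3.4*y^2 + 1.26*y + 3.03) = 5.27*y^3 - 2.76*y^2 + 6.45*y + 7.9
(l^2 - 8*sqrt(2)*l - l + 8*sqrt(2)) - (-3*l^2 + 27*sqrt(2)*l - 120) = 4*l^2 - 35*sqrt(2)*l - l + 8*sqrt(2) + 120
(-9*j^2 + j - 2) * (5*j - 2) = -45*j^3 + 23*j^2 - 12*j + 4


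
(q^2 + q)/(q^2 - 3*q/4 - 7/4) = 4*q/(4*q - 7)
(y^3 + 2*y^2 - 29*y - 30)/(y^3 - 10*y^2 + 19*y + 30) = (y + 6)/(y - 6)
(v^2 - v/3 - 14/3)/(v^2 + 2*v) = (v - 7/3)/v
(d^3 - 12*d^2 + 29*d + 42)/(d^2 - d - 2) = (d^2 - 13*d + 42)/(d - 2)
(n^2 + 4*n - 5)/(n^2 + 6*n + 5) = (n - 1)/(n + 1)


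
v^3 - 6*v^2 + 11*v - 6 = (v - 3)*(v - 2)*(v - 1)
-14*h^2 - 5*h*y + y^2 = (-7*h + y)*(2*h + y)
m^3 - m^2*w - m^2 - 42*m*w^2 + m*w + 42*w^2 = (m - 1)*(m - 7*w)*(m + 6*w)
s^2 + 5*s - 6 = (s - 1)*(s + 6)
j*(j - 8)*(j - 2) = j^3 - 10*j^2 + 16*j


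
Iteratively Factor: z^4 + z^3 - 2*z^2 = (z)*(z^3 + z^2 - 2*z) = z*(z + 2)*(z^2 - z) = z*(z - 1)*(z + 2)*(z)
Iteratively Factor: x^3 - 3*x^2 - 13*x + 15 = (x - 1)*(x^2 - 2*x - 15) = (x - 1)*(x + 3)*(x - 5)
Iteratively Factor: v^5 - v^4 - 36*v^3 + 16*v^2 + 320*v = (v - 4)*(v^4 + 3*v^3 - 24*v^2 - 80*v) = v*(v - 4)*(v^3 + 3*v^2 - 24*v - 80) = v*(v - 5)*(v - 4)*(v^2 + 8*v + 16) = v*(v - 5)*(v - 4)*(v + 4)*(v + 4)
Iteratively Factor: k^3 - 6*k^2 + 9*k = (k - 3)*(k^2 - 3*k) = (k - 3)^2*(k)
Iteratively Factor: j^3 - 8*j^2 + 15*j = (j - 3)*(j^2 - 5*j) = j*(j - 3)*(j - 5)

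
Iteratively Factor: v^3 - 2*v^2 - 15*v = (v)*(v^2 - 2*v - 15) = v*(v - 5)*(v + 3)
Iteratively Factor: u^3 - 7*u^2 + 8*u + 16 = (u - 4)*(u^2 - 3*u - 4) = (u - 4)^2*(u + 1)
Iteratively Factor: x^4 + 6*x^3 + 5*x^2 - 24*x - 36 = (x + 3)*(x^3 + 3*x^2 - 4*x - 12) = (x - 2)*(x + 3)*(x^2 + 5*x + 6) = (x - 2)*(x + 3)^2*(x + 2)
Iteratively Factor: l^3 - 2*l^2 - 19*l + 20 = (l - 5)*(l^2 + 3*l - 4) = (l - 5)*(l + 4)*(l - 1)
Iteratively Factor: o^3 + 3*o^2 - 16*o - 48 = (o + 3)*(o^2 - 16) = (o - 4)*(o + 3)*(o + 4)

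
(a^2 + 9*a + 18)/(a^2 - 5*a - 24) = (a + 6)/(a - 8)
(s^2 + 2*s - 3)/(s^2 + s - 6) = (s - 1)/(s - 2)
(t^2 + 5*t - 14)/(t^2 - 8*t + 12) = (t + 7)/(t - 6)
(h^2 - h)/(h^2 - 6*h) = (h - 1)/(h - 6)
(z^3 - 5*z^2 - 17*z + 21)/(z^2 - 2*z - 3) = (-z^3 + 5*z^2 + 17*z - 21)/(-z^2 + 2*z + 3)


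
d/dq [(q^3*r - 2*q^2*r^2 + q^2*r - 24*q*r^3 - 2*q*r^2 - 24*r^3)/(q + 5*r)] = r*(2*q^3 + 13*q^2*r + q^2 - 20*q*r^2 + 10*q*r - 120*r^3 + 14*r^2)/(q^2 + 10*q*r + 25*r^2)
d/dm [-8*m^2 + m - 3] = 1 - 16*m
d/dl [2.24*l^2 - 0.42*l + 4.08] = 4.48*l - 0.42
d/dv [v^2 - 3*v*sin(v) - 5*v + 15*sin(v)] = -3*v*cos(v) + 2*v - 3*sin(v) + 15*cos(v) - 5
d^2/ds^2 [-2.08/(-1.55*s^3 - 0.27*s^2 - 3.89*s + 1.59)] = (-(19.344*s + 1.1232)*(1.55*s^3 + 0.27*s^2 + 3.89*s - 1.59) + 2.08*(4.65*s^2 + 0.54*s + 3.89)*(9.3*s^2 + 1.08*s + 7.78))/(1.55*s^3 + 0.27*s^2 + 3.89*s - 1.59)^3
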